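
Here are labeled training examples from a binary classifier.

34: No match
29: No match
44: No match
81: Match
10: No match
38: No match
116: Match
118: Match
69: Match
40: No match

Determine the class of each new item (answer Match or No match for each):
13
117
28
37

No match, Match, No match, No match

One predicate separates the groups cleanly: at least 69.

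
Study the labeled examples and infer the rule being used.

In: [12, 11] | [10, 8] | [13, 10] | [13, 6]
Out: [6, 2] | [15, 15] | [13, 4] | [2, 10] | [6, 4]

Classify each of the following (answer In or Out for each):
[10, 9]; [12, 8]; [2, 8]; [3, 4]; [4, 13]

A rule that fits every label: first > second AND sum ≥ 18 — true of each 'In' example, false of each 'Out' one.
[10, 9]: 10 > 9, 10+9 = 19, meets the rule → In. [12, 8]: 12 > 8, 12+8 = 20, meets the rule → In. [2, 8]: 2 < 8, 2+8 = 10, fails the rule → Out. [3, 4]: 3 < 4, 3+4 = 7, fails the rule → Out. [4, 13]: 4 < 13, 4+13 = 17, fails the rule → Out.

In, In, Out, Out, Out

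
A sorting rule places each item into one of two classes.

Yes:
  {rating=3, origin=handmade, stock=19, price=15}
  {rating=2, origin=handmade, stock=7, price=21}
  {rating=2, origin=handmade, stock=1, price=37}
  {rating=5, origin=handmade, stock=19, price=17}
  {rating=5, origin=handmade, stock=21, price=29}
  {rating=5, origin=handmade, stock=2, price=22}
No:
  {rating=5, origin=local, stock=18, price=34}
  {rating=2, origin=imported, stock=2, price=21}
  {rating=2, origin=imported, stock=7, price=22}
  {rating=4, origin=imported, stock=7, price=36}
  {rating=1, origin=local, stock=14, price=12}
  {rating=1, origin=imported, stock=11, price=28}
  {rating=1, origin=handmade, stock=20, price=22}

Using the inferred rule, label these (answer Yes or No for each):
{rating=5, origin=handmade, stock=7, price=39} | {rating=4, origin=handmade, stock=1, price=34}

Yes, Yes

The rule appears to be: origin is handmade AND rating ≥ 2.
{rating=5, origin=handmade, stock=7, price=39}: Yes (origin is handmade, rating = 5). {rating=4, origin=handmade, stock=1, price=34}: Yes (origin is handmade, rating = 4).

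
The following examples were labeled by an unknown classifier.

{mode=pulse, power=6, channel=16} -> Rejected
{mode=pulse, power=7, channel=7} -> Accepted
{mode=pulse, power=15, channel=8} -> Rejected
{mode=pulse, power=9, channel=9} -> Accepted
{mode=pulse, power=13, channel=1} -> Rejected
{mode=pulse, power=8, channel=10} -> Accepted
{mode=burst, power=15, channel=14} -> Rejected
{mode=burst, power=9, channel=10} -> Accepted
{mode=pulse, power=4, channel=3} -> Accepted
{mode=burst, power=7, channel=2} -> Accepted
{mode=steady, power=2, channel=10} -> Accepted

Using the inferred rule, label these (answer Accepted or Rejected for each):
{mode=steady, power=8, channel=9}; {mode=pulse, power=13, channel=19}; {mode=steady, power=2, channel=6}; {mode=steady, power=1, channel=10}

Every 'Accepted' example satisfies: power ≤ 9 AND channel ≤ 10. None of the 'Rejected' examples do.

Accepted, Rejected, Accepted, Accepted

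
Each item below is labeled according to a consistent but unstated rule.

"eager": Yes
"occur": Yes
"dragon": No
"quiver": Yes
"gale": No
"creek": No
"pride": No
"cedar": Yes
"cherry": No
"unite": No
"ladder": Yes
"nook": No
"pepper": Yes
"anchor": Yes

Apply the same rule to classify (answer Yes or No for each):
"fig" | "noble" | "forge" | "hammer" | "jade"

No, No, No, Yes, No

Comparing the two groups points to one rule — ends with 'r'.
"fig": ends with 'g', doesn't match → No. "noble": ends with 'e', doesn't match → No. "forge": ends with 'e', doesn't match → No. "hammer": ends with 'r', qualifies → Yes. "jade": ends with 'e', doesn't match → No.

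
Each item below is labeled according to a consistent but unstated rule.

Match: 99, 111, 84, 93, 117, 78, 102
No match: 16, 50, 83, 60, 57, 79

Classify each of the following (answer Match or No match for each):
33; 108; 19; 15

No match, Match, No match, No match

A rule that fits every label: multiple of 3 AND at least 78 — true of each 'Match' example, false of each 'No match' one.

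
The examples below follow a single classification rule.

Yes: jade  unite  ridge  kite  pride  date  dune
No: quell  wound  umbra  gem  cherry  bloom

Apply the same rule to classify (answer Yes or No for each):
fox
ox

Every 'Yes' example satisfies: ends with 'e'. None of the 'No' examples do.
fox → ends with 'x' → No.
ox → ends with 'x' → No.

No, No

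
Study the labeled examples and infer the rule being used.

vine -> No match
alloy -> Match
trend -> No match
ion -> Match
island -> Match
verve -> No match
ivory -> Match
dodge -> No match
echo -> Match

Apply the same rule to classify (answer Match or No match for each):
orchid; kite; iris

Match, No match, Match

The classifier is using: starts with a vowel.
orchid → starts with 'o' → Match. kite → starts with 'k' → No match. iris → starts with 'i' → Match.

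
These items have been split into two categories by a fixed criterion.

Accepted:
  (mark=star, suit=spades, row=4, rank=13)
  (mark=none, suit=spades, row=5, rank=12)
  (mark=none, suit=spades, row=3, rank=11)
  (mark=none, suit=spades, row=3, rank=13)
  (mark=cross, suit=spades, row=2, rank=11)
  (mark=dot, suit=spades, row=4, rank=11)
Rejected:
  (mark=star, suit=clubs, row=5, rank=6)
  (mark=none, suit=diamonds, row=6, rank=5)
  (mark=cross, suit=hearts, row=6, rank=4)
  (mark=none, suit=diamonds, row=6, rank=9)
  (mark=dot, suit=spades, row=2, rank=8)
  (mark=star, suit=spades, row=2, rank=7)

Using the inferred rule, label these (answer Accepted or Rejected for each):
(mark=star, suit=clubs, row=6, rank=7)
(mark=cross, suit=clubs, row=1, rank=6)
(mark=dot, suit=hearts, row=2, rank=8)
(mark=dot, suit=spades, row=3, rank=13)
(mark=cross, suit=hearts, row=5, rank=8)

The rule appears to be: rank ≥ 11.
(mark=star, suit=clubs, row=6, rank=7) — rank = 7, hence Rejected.
(mark=cross, suit=clubs, row=1, rank=6) — rank = 6, hence Rejected.
(mark=dot, suit=hearts, row=2, rank=8) — rank = 8, hence Rejected.
(mark=dot, suit=spades, row=3, rank=13) — rank = 13, hence Accepted.
(mark=cross, suit=hearts, row=5, rank=8) — rank = 8, hence Rejected.

Rejected, Rejected, Rejected, Accepted, Rejected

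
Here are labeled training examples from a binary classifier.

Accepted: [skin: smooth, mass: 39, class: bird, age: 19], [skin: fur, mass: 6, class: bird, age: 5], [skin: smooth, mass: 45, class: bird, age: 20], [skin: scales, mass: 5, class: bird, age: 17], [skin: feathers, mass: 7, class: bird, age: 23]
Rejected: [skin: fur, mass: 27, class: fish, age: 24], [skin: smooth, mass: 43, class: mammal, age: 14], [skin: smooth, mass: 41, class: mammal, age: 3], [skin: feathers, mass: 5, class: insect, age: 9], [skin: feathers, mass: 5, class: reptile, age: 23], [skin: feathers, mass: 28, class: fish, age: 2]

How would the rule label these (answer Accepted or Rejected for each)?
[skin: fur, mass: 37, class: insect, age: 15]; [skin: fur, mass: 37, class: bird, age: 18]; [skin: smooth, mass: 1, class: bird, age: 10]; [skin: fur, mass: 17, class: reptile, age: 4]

Rejected, Accepted, Accepted, Rejected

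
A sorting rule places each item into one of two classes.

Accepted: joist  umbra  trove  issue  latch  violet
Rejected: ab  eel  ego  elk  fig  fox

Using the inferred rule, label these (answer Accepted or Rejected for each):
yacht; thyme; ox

Accepted, Accepted, Rejected

A rule that fits every label: length ≥ 5 — true of each 'Accepted' example, false of each 'Rejected' one.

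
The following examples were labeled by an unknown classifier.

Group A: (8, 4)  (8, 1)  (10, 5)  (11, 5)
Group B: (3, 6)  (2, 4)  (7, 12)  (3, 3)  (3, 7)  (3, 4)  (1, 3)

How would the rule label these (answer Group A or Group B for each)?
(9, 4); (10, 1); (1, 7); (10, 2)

The simplest hypothesis consistent with all the labels is: first > second.
(9, 4): 9 > 4, has this property → Group A. (10, 1): 10 > 1, has this property → Group A. (1, 7): 1 < 7, does not pass → Group B. (10, 2): 10 > 2, has this property → Group A.

Group A, Group A, Group B, Group A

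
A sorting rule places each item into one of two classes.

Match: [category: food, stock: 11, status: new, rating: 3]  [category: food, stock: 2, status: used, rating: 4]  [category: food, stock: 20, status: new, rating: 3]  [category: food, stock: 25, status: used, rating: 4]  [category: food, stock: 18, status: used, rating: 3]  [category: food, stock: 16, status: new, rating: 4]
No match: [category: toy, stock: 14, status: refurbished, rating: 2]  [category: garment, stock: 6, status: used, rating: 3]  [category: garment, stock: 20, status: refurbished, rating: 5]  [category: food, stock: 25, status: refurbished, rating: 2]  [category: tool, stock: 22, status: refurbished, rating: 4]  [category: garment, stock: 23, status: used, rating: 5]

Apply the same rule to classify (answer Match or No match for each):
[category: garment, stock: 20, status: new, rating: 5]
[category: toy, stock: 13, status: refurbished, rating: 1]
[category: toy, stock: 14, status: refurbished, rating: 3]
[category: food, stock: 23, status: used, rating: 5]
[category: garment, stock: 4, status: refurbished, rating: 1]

Every 'Match' example satisfies: category is food AND rating ≥ 3. None of the 'No match' examples do.
[category: garment, stock: 20, status: new, rating: 5]: category is garment, rating = 5, does not pass → No match. [category: toy, stock: 13, status: refurbished, rating: 1]: category is toy, rating = 1, does not pass → No match. [category: toy, stock: 14, status: refurbished, rating: 3]: category is toy, rating = 3, does not pass → No match. [category: food, stock: 23, status: used, rating: 5]: category is food, rating = 5, fits → Match. [category: garment, stock: 4, status: refurbished, rating: 1]: category is garment, rating = 1, does not pass → No match.

No match, No match, No match, Match, No match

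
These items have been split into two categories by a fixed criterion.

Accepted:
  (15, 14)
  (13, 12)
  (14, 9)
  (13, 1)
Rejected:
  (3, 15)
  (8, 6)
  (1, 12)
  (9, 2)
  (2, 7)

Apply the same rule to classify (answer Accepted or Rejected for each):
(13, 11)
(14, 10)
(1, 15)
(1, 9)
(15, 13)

Accepted, Accepted, Rejected, Rejected, Accepted

One predicate separates the groups cleanly: first ≥ 12.
(13, 11): first 13 — has this property, so Accepted.
(14, 10): first 14 — has this property, so Accepted.
(1, 15): first 1 — doesn't qualify, so Rejected.
(1, 9): first 1 — doesn't qualify, so Rejected.
(15, 13): first 15 — has this property, so Accepted.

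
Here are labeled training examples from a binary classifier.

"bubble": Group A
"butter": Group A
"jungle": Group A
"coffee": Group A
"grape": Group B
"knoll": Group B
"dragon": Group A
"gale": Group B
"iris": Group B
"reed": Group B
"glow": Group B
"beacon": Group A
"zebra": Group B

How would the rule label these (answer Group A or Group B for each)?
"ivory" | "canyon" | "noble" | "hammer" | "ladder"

Group B, Group A, Group B, Group A, Group A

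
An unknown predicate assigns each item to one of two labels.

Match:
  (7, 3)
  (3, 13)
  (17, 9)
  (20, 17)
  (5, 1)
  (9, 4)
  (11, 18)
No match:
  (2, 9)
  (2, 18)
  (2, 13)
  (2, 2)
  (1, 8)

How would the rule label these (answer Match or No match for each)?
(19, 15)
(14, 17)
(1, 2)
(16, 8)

The distinguishing property — first ≥ 3 — holds for all the 'Match' cases and none of the 'No match' cases.
(19, 15) → first 19 → Match.
(14, 17) → first 14 → Match.
(1, 2) → first 1 → No match.
(16, 8) → first 16 → Match.

Match, Match, No match, Match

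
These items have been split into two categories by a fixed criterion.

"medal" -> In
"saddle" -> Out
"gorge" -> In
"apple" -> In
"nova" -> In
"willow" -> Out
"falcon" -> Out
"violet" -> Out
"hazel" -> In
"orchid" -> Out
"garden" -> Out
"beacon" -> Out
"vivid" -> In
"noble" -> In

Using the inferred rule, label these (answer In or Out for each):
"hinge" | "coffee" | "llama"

In, Out, In

A rule that fits every label: length ≤ 5 — true of each 'In' example, false of each 'Out' one.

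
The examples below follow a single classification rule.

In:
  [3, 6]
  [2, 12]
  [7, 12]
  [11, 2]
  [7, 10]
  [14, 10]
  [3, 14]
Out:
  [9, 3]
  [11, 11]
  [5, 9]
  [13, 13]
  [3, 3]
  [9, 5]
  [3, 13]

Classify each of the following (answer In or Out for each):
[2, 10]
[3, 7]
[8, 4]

In, Out, In

The rule appears to be: second is even.
[2, 10]: second 10, qualifies → In. [3, 7]: second 7, does not fit → Out. [8, 4]: second 4, qualifies → In.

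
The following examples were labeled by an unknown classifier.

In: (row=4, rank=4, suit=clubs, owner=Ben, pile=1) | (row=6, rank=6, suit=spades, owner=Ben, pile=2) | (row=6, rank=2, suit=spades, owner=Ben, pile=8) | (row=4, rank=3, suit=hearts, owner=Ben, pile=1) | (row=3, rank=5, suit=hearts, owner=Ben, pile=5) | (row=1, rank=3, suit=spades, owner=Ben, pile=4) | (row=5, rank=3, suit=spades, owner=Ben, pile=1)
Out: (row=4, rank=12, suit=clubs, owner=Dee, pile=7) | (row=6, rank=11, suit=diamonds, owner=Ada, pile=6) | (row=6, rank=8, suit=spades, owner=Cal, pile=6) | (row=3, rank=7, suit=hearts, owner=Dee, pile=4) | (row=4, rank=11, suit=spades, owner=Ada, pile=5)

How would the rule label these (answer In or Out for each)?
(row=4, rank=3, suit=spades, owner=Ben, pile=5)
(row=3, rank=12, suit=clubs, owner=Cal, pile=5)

A rule that fits every label: owner is Ben — true of each 'In' example, false of each 'Out' one.
In: (row=4, rank=3, suit=spades, owner=Ben, pile=5), since owner is Ben.
Out: (row=3, rank=12, suit=clubs, owner=Cal, pile=5), since owner is Cal.

In, Out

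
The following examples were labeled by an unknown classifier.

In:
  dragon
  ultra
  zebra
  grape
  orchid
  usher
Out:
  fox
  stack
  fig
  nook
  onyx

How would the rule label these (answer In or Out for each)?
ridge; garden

In, In

'In' ⟺ contains 'r'.
ridge → has 'r' → In.
garden → has 'r' → In.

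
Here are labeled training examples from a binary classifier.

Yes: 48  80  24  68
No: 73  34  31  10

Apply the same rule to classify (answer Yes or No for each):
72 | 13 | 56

The common property of the 'Yes' items is: multiple of 4. No 'No' item has it.
72: Yes (72 = 4·18). 13: No (13 = 4·3 + 1). 56: Yes (56 = 4·14).

Yes, No, Yes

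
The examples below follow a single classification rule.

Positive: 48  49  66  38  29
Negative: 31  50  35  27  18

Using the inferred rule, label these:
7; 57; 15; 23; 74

The common property of the 'Positive' items is: digit sum ≥ 10. No 'Negative' item has it.
7 — digit sum 7, hence Negative. 57 — digit sum 5+7 = 12, hence Positive. 15 — digit sum 1+5 = 6, hence Negative. 23 — digit sum 2+3 = 5, hence Negative. 74 — digit sum 7+4 = 11, hence Positive.

Negative, Positive, Negative, Negative, Positive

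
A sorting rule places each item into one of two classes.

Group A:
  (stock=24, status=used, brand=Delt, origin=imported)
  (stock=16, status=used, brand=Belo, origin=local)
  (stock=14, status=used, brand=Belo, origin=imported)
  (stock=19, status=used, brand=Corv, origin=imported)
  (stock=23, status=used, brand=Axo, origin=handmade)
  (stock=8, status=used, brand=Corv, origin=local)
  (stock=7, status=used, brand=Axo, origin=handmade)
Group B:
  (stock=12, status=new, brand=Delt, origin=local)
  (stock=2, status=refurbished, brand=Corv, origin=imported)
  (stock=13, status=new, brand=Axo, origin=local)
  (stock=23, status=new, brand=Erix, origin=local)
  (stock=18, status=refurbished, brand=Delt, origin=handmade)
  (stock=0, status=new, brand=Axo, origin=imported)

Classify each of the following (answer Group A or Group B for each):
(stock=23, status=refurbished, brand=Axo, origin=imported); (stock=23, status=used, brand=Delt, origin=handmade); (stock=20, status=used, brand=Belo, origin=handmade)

A rule that fits every label: status is used — true of each 'Group A' example, false of each 'Group B' one.
(stock=23, status=refurbished, brand=Axo, origin=imported) — status is refurbished, hence Group B.
(stock=23, status=used, brand=Delt, origin=handmade) — status is used, hence Group A.
(stock=20, status=used, brand=Belo, origin=handmade) — status is used, hence Group A.

Group B, Group A, Group A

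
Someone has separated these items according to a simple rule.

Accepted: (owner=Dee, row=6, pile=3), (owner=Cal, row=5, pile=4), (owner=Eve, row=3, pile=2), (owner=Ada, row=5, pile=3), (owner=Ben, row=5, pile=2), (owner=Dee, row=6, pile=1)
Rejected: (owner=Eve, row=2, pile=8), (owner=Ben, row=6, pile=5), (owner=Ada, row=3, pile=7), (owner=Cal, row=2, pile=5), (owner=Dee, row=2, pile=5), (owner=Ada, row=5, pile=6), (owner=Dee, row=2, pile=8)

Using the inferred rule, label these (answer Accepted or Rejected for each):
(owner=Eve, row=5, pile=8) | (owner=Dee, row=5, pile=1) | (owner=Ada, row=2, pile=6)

Rejected, Accepted, Rejected

The common property of the 'Accepted' items is: pile ≤ 4. No 'Rejected' item has it.
Rejected: (owner=Eve, row=5, pile=8), since pile = 8. Accepted: (owner=Dee, row=5, pile=1), since pile = 1. Rejected: (owner=Ada, row=2, pile=6), since pile = 6.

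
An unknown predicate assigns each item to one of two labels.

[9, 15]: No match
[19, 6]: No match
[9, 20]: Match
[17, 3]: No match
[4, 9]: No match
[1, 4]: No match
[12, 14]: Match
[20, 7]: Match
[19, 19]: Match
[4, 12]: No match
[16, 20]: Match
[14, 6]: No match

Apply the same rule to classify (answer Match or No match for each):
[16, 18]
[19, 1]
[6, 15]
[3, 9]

Match, No match, No match, No match

Every 'Match' example satisfies: sum ≥ 26. None of the 'No match' examples do.
[16, 18]: Match (16+18 = 34).
[19, 1]: No match (19+1 = 20).
[6, 15]: No match (6+15 = 21).
[3, 9]: No match (3+9 = 12).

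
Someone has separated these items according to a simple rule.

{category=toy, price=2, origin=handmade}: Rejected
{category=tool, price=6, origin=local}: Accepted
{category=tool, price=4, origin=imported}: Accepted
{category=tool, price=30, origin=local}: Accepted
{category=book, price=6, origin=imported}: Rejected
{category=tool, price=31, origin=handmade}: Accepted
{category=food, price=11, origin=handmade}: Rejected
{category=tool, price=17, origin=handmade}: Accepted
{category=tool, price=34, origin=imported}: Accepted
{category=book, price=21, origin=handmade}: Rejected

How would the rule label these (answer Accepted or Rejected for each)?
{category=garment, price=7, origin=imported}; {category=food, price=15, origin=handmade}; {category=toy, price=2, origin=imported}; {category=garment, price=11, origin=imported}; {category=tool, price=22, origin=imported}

Checking candidate rules against both groups, what survives is: category is tool.

Rejected, Rejected, Rejected, Rejected, Accepted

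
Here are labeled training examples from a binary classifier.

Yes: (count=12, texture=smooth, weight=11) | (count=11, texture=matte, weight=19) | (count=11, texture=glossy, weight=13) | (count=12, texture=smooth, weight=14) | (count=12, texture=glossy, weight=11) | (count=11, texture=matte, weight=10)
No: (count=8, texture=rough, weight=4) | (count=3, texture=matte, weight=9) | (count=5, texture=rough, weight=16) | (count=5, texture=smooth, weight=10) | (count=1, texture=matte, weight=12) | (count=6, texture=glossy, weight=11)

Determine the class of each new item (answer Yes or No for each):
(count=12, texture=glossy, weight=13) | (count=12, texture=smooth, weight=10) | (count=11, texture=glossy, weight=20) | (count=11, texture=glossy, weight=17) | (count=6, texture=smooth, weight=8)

Yes, Yes, Yes, Yes, No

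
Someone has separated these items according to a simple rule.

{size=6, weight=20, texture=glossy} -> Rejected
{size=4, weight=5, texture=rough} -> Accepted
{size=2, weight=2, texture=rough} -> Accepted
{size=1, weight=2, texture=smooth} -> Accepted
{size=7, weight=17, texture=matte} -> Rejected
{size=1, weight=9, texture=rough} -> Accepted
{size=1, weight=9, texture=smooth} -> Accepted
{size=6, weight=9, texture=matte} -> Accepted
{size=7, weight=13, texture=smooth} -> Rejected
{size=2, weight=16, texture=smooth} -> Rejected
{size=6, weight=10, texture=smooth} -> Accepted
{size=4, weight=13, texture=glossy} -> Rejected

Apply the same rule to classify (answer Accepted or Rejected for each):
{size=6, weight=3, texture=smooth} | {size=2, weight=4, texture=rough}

Accepted, Accepted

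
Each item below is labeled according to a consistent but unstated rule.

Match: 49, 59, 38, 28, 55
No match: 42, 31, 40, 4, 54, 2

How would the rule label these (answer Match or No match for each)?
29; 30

Match, No match

The simplest hypothesis consistent with all the labels is: digit sum ≥ 10.
29: digit sum 2+9 = 11, qualifies → Match.
30: digit sum 3+0 = 3, lacks this property → No match.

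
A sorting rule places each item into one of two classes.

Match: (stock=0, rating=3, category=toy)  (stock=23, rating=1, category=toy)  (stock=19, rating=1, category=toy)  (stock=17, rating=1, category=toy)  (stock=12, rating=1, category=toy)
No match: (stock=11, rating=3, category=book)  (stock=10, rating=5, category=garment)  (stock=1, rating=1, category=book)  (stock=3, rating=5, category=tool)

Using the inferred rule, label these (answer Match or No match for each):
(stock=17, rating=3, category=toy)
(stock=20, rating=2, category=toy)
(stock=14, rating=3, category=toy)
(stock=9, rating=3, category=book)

Match, Match, Match, No match

Looking at the examples, the only property every 'Match' case has and every 'No match' case lacks is: category is toy.
(stock=17, rating=3, category=toy) → category is toy → Match.
(stock=20, rating=2, category=toy) → category is toy → Match.
(stock=14, rating=3, category=toy) → category is toy → Match.
(stock=9, rating=3, category=book) → category is book → No match.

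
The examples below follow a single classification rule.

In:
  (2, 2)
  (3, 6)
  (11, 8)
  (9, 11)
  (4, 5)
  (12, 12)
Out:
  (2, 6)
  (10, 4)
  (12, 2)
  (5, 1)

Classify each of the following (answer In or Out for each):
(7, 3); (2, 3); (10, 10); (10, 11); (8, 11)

Rule: |first − second| ≤ 3. This holds for each 'In' example and fails for each 'Out' one.
(7, 3): |7−3| = 4 — does not pass, so Out.
(2, 3): |2−3| = 1 — qualifies, so In.
(10, 10): |10−10| = 0 — qualifies, so In.
(10, 11): |10−11| = 1 — qualifies, so In.
(8, 11): |8−11| = 3 — qualifies, so In.

Out, In, In, In, In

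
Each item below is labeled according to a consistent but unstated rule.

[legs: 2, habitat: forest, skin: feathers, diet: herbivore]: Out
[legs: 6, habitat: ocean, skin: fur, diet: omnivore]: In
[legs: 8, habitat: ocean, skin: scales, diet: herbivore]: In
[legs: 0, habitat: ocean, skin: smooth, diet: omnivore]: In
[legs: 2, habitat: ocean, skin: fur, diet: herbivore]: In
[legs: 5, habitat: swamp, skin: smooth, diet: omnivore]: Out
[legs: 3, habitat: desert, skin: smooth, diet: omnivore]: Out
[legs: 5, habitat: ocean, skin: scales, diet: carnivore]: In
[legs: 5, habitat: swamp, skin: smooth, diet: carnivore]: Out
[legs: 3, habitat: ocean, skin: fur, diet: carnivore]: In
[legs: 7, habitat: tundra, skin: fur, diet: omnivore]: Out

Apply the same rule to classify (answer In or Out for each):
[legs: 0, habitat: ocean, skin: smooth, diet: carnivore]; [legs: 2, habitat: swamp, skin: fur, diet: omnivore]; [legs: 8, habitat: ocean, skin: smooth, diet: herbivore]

In, Out, In

One predicate separates the groups cleanly: habitat is ocean.
In: [legs: 0, habitat: ocean, skin: smooth, diet: carnivore], since habitat is ocean. Out: [legs: 2, habitat: swamp, skin: fur, diet: omnivore], since habitat is swamp. In: [legs: 8, habitat: ocean, skin: smooth, diet: herbivore], since habitat is ocean.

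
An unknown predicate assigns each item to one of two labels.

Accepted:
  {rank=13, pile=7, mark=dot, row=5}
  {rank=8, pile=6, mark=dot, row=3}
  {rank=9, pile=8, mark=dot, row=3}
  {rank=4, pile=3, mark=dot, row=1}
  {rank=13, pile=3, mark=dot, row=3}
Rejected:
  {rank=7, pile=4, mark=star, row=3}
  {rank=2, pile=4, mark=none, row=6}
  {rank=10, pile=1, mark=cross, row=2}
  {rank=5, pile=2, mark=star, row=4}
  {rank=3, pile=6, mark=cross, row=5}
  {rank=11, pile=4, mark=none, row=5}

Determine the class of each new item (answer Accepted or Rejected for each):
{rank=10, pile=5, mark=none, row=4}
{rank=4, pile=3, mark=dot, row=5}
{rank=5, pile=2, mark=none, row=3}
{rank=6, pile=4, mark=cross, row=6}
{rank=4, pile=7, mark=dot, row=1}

Every 'Accepted' example satisfies: mark is dot. None of the 'Rejected' examples do.
{rank=10, pile=5, mark=none, row=4}: Rejected (mark is none).
{rank=4, pile=3, mark=dot, row=5}: Accepted (mark is dot).
{rank=5, pile=2, mark=none, row=3}: Rejected (mark is none).
{rank=6, pile=4, mark=cross, row=6}: Rejected (mark is cross).
{rank=4, pile=7, mark=dot, row=1}: Accepted (mark is dot).

Rejected, Accepted, Rejected, Rejected, Accepted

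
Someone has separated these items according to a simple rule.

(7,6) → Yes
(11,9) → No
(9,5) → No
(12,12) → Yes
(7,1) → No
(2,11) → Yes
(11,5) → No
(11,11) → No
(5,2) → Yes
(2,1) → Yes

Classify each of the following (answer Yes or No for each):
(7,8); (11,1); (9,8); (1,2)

Yes, No, Yes, Yes

Looking at the examples, the only property every 'Yes' case has and every 'No' case lacks is: product is even.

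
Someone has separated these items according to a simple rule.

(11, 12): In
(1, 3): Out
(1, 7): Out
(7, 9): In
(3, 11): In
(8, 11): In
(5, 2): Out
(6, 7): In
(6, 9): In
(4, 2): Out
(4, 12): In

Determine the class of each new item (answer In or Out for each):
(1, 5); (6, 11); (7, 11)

Out, In, In

A rule that fits every label: sum ≥ 13 — true of each 'In' example, false of each 'Out' one.
(1, 5) — 1+5 = 6, hence Out. (6, 11) — 6+11 = 17, hence In. (7, 11) — 7+11 = 18, hence In.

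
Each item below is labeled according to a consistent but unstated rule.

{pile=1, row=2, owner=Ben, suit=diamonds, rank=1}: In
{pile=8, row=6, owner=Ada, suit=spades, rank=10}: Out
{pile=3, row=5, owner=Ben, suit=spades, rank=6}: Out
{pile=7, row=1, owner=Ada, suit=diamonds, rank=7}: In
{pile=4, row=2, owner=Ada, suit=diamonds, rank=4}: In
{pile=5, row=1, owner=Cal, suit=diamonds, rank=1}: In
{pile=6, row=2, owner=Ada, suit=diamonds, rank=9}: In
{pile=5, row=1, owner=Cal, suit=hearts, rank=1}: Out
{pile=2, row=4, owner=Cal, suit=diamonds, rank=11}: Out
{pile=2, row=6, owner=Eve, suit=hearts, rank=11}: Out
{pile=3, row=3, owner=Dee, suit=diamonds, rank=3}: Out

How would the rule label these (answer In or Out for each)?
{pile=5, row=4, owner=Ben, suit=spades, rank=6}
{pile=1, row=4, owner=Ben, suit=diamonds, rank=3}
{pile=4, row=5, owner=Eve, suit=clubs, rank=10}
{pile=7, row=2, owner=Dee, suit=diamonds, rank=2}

The common property of the 'In' items is: suit is diamonds AND row ≤ 2. No 'Out' item has it.
{pile=5, row=4, owner=Ben, suit=spades, rank=6} → suit is spades, row = 4 → Out. {pile=1, row=4, owner=Ben, suit=diamonds, rank=3} → suit is diamonds, row = 4 → Out. {pile=4, row=5, owner=Eve, suit=clubs, rank=10} → suit is clubs, row = 5 → Out. {pile=7, row=2, owner=Dee, suit=diamonds, rank=2} → suit is diamonds, row = 2 → In.

Out, Out, Out, In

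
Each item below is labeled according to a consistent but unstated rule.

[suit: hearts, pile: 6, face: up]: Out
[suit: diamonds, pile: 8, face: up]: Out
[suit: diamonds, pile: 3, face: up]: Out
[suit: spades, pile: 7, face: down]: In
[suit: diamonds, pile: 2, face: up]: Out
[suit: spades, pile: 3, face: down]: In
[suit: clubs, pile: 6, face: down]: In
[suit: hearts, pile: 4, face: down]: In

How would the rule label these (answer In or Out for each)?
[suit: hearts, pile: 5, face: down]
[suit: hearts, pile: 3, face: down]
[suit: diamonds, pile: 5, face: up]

One predicate separates the groups cleanly: face is down.
[suit: hearts, pile: 5, face: down] — face is down, hence In.
[suit: hearts, pile: 3, face: down] — face is down, hence In.
[suit: diamonds, pile: 5, face: up] — face is up, hence Out.

In, In, Out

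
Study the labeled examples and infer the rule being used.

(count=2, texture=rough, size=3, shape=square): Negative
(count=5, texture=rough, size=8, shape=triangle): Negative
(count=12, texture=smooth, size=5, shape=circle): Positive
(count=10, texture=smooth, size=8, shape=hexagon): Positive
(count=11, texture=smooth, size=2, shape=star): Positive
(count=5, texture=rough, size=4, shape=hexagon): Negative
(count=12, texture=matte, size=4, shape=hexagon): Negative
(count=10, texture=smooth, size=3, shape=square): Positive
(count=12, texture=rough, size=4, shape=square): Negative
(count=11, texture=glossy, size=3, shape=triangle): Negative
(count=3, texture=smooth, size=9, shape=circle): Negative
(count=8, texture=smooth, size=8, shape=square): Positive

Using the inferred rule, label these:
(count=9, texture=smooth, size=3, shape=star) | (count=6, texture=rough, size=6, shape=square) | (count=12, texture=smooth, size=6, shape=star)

Positive, Negative, Positive

The common property of the 'Positive' items is: texture is smooth AND size ≤ 8. No 'Negative' item has it.
(count=9, texture=smooth, size=3, shape=star): texture is smooth, size = 3 — meets the rule, so Positive. (count=6, texture=rough, size=6, shape=square): texture is rough, size = 6 — fails the rule, so Negative. (count=12, texture=smooth, size=6, shape=star): texture is smooth, size = 6 — meets the rule, so Positive.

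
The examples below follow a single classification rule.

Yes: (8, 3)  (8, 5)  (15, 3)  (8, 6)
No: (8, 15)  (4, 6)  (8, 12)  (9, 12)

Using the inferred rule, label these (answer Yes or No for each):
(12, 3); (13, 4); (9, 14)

Yes, Yes, No

The rule appears to be: first > second.
(12, 3) — 12 > 3, hence Yes.
(13, 4) — 13 > 4, hence Yes.
(9, 14) — 9 < 14, hence No.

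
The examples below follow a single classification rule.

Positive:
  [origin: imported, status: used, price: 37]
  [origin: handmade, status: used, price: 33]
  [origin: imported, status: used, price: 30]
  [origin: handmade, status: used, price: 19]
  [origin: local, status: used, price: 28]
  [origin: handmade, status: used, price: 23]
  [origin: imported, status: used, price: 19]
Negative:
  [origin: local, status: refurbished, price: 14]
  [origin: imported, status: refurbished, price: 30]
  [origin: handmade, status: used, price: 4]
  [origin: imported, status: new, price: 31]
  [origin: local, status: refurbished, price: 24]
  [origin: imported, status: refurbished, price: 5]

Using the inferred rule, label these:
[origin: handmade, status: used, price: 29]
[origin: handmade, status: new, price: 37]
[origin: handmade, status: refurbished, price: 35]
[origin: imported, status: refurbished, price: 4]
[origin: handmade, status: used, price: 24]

Every 'Positive' example satisfies: status is used AND price ≥ 5. None of the 'Negative' examples do.
[origin: handmade, status: used, price: 29]: Positive (status is used, price = 29).
[origin: handmade, status: new, price: 37]: Negative (status is new, price = 37).
[origin: handmade, status: refurbished, price: 35]: Negative (status is refurbished, price = 35).
[origin: imported, status: refurbished, price: 4]: Negative (status is refurbished, price = 4).
[origin: handmade, status: used, price: 24]: Positive (status is used, price = 24).

Positive, Negative, Negative, Negative, Positive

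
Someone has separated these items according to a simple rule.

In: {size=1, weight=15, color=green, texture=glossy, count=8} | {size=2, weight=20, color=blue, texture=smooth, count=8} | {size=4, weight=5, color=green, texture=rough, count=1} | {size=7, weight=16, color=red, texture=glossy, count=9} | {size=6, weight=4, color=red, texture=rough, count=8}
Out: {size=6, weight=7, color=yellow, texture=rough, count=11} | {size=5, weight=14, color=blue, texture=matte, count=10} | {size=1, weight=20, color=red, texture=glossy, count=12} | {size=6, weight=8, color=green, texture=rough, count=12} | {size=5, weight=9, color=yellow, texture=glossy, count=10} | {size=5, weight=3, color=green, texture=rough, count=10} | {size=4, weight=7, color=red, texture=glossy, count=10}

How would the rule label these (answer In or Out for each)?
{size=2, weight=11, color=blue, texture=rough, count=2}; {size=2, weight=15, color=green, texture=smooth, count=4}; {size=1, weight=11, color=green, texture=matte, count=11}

In, In, Out

The simplest hypothesis consistent with all the labels is: count ≤ 9.
{size=2, weight=11, color=blue, texture=rough, count=2}: count = 2 — matches, so In.
{size=2, weight=15, color=green, texture=smooth, count=4}: count = 4 — matches, so In.
{size=1, weight=11, color=green, texture=matte, count=11}: count = 11 — lacks this property, so Out.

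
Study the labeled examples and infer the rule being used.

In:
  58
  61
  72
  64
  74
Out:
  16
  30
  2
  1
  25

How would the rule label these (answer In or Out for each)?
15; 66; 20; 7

Out, In, Out, Out

The simplest hypothesis consistent with all the labels is: at least 58.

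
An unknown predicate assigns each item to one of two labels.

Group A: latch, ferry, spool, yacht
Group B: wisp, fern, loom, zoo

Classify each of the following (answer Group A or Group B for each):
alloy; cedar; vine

One predicate separates the groups cleanly: length 5.
alloy: length 5 — qualifies, so Group A.
cedar: length 5 — qualifies, so Group A.
vine: length 4 — fails the rule, so Group B.

Group A, Group A, Group B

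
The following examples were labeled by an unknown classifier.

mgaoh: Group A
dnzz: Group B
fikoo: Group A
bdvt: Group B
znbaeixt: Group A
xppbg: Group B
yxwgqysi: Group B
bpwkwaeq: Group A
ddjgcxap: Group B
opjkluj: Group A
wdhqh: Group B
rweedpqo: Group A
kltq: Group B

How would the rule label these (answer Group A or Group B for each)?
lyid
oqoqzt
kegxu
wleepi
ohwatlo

The distinguishing property — has ≥ 2 vowels — holds for all the 'Group A' cases and none of the 'Group B' cases.
lyid: 1 vowel — does not pass, so Group B.
oqoqzt: 2 vowels — fits, so Group A.
kegxu: 2 vowels — fits, so Group A.
wleepi: 3 vowels — fits, so Group A.
ohwatlo: 3 vowels — fits, so Group A.

Group B, Group A, Group A, Group A, Group A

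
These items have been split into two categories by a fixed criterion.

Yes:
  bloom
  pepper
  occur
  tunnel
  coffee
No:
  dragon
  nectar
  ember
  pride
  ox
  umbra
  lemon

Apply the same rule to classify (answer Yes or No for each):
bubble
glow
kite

Yes, No, No

The distinguishing property — has a double letter — holds for all the 'Yes' cases and none of the 'No' cases.
bubble: 'bb' doubled — has this property, so Yes. glow: no doubled letter — fails the rule, so No. kite: no doubled letter — fails the rule, so No.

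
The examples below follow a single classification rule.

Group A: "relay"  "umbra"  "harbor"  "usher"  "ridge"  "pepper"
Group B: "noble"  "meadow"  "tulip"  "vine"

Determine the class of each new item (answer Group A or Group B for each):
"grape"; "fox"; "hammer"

Group A, Group B, Group A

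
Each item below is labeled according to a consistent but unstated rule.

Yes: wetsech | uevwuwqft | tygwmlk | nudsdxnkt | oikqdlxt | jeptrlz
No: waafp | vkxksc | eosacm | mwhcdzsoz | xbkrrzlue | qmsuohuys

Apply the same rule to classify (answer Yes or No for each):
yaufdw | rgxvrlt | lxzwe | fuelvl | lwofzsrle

No, Yes, No, No, No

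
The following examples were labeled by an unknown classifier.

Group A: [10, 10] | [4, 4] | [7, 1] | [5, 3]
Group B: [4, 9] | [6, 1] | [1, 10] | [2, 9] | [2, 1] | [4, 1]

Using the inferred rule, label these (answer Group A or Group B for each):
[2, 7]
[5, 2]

Group B, Group B

The rule appears to be: sum is even.
[2, 7]: 2+7 = 9 — lacks this property, so Group B.
[5, 2]: 5+2 = 7 — lacks this property, so Group B.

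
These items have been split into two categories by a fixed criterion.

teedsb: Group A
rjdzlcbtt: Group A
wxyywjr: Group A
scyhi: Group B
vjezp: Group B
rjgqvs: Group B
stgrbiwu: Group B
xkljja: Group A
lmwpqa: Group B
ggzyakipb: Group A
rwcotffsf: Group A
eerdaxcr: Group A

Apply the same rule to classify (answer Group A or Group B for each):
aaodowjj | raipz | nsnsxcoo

One predicate separates the groups cleanly: has a double letter.

Group A, Group B, Group A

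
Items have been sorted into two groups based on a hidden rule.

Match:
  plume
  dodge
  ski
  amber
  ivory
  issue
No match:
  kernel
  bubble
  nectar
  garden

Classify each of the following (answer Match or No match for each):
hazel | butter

Match, No match

The pattern is that an item is 'Match' exactly when: odd length.
hazel: length 5 — has this property, so Match. butter: length 6 — doesn't qualify, so No match.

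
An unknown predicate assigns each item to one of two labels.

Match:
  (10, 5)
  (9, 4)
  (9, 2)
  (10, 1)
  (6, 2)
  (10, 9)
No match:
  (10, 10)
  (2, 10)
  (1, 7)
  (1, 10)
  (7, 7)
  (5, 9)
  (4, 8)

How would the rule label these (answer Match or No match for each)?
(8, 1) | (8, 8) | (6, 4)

Match, No match, Match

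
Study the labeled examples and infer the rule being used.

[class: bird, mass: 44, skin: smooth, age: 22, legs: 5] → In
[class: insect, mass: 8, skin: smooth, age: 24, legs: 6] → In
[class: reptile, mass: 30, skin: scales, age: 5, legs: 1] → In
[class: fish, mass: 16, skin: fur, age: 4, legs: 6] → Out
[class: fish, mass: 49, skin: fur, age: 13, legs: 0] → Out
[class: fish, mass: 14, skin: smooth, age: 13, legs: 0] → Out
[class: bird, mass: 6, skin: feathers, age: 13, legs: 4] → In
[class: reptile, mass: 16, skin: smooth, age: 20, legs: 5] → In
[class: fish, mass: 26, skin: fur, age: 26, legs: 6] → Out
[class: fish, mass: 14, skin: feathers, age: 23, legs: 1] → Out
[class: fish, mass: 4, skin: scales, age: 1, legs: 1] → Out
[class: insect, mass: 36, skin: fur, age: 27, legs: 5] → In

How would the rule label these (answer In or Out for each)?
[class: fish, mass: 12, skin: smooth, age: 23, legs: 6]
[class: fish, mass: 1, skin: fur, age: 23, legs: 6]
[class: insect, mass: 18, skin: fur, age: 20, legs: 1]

Out, Out, In

Rule: class is not fish. This holds for each 'In' example and fails for each 'Out' one.
[class: fish, mass: 12, skin: smooth, age: 23, legs: 6]: class is fish, does not fit → Out.
[class: fish, mass: 1, skin: fur, age: 23, legs: 6]: class is fish, does not fit → Out.
[class: insect, mass: 18, skin: fur, age: 20, legs: 1]: class is insect, qualifies → In.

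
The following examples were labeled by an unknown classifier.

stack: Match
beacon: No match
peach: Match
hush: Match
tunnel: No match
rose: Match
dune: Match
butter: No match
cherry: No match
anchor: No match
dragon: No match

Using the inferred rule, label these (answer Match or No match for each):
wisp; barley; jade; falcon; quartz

Match, No match, Match, No match, No match

The classifier is using: length ≤ 5.
wisp: length 4 — passes, so Match. barley: length 6 — doesn't match, so No match. jade: length 4 — passes, so Match. falcon: length 6 — doesn't match, so No match. quartz: length 6 — doesn't match, so No match.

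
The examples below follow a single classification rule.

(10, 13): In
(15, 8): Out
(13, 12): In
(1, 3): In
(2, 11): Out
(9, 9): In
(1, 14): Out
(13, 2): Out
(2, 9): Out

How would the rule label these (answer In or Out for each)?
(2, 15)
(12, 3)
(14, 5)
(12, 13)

Out, Out, Out, In

'In' ⟺ |first − second| ≤ 3.
(2, 15) — |2−15| = 13, hence Out.
(12, 3) — |12−3| = 9, hence Out.
(14, 5) — |14−5| = 9, hence Out.
(12, 13) — |12−13| = 1, hence In.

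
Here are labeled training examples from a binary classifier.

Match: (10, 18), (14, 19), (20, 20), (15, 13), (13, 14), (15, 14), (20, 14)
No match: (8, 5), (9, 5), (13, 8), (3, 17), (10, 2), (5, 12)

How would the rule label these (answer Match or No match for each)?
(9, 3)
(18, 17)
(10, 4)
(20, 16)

One predicate separates the groups cleanly: sum ≥ 27.
(9, 3) → 9+3 = 12 → No match. (18, 17) → 18+17 = 35 → Match. (10, 4) → 10+4 = 14 → No match. (20, 16) → 20+16 = 36 → Match.

No match, Match, No match, Match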